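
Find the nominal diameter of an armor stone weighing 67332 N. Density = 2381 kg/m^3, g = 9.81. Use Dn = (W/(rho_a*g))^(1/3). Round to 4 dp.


V = W / (rho_a * g)
V = 67332 / (2381 * 9.81)
V = 67332 / 23357.61
V = 2.882658 m^3
Dn = V^(1/3) = 2.882658^(1/3)
Dn = 1.4232 m

1.4232


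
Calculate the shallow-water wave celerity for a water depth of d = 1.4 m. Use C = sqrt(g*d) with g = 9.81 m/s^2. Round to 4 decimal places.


Using the shallow-water approximation:
C = sqrt(g * d) = sqrt(9.81 * 1.4)
C = sqrt(13.7340)
C = 3.7059 m/s

3.7059


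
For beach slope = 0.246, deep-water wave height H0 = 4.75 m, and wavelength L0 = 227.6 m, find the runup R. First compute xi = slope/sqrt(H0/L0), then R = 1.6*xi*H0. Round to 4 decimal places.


xi = slope / sqrt(H0/L0)
H0/L0 = 4.75/227.6 = 0.020870
sqrt(0.020870) = 0.144464
xi = 0.246 / 0.144464 = 1.702842
R = 1.6 * xi * H0 = 1.6 * 1.702842 * 4.75
R = 12.9416 m

12.9416


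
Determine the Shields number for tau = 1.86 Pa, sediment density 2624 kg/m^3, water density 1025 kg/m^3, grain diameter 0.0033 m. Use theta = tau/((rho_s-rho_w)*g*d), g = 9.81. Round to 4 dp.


theta = tau / ((rho_s - rho_w) * g * d)
rho_s - rho_w = 2624 - 1025 = 1599
Denominator = 1599 * 9.81 * 0.0033 = 51.764427
theta = 1.86 / 51.764427
theta = 0.0359

0.0359


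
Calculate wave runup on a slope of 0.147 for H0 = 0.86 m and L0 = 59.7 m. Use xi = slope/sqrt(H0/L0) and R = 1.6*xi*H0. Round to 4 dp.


xi = slope / sqrt(H0/L0)
H0/L0 = 0.86/59.7 = 0.014405
sqrt(0.014405) = 0.120022
xi = 0.147 / 0.120022 = 1.224772
R = 1.6 * xi * H0 = 1.6 * 1.224772 * 0.86
R = 1.6853 m

1.6853


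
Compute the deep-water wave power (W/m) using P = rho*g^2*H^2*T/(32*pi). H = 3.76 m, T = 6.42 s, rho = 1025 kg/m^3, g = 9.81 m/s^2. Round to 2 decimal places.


P = rho * g^2 * H^2 * T / (32 * pi)
P = 1025 * 9.81^2 * 3.76^2 * 6.42 / (32 * pi)
P = 1025 * 96.2361 * 14.1376 * 6.42 / 100.53096
P = 89057.96 W/m

89057.96


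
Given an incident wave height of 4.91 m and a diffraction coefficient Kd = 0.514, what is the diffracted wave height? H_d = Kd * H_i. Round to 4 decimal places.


H_d = Kd * H_i
H_d = 0.514 * 4.91
H_d = 2.5237 m

2.5237


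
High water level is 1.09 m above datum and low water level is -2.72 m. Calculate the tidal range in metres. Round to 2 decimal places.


Tidal range = High water - Low water
Tidal range = 1.09 - (-2.72)
Tidal range = 3.81 m

3.81


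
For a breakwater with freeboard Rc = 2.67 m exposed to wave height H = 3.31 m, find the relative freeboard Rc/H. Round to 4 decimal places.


Relative freeboard = Rc / H
= 2.67 / 3.31
= 0.8066

0.8066


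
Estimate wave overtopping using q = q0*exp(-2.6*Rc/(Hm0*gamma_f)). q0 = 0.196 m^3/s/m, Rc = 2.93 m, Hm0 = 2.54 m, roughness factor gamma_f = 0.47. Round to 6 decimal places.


q = q0 * exp(-2.6 * Rc / (Hm0 * gamma_f))
Exponent = -2.6 * 2.93 / (2.54 * 0.47)
= -2.6 * 2.93 / 1.1938
= -6.381303
exp(-6.381303) = 0.001693
q = 0.196 * 0.001693
q = 0.000332 m^3/s/m

0.000332


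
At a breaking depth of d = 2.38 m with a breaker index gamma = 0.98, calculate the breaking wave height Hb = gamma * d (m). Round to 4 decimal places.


Hb = gamma * d
Hb = 0.98 * 2.38
Hb = 2.3324 m

2.3324


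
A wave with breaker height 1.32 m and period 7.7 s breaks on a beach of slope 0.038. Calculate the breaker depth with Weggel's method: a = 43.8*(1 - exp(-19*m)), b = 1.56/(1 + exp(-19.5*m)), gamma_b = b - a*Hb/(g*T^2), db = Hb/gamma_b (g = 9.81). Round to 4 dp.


a = 43.8 * (1 - exp(-19 * m))
exp(-19 * 0.038) = exp(-0.7220) = 0.485780
a = 43.8 * (1 - 0.485780) = 22.522848
b = 1.56 / (1 + exp(-19.5 * m))
exp(-19.5 * 0.038) = exp(-0.7410) = 0.476637
b = 1.56 / (1 + 0.476637) = 1.056455
Hb / (g * T^2) = 1.32 / (9.81 * 7.7^2) = 1.32 / 581.6349 = 0.00226946
gamma_b = b - a * Hb/(g*T^2) = 1.056455 - 22.522848 * 0.00226946 = 1.005340
db = Hb / gamma_b = 1.32 / 1.005340
db = 1.3130 m

1.3130


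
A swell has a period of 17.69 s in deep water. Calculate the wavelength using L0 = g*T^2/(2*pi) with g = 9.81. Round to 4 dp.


L0 = g * T^2 / (2 * pi)
L0 = 9.81 * 17.69^2 / (2 * pi)
L0 = 9.81 * 312.9361 / 6.28319
L0 = 3069.9031 / 6.28319
L0 = 488.5903 m

488.5903


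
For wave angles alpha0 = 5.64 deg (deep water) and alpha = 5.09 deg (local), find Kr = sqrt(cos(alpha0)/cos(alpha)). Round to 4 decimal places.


Kr = sqrt(cos(alpha0) / cos(alpha))
cos(5.64) = 0.995159
cos(5.09) = 0.996057
Kr = sqrt(0.995159 / 0.996057)
Kr = sqrt(0.999099)
Kr = 0.9995

0.9995


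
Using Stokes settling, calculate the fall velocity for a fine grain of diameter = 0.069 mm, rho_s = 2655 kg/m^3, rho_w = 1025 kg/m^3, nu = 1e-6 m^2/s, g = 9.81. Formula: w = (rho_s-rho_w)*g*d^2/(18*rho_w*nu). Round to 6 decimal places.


w = (rho_s - rho_w) * g * d^2 / (18 * rho_w * nu)
d = 0.069 mm = 0.000069 m
rho_s - rho_w = 2655 - 1025 = 1630
Numerator = 1630 * 9.81 * (0.000069)^2 = 0.000076129818
Denominator = 18 * 1025 * 1e-6 = 0.018450
w = 0.004126 m/s

0.004126


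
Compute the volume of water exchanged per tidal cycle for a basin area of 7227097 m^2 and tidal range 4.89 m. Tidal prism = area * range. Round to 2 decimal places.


Tidal prism = Area * Tidal range
P = 7227097 * 4.89
P = 35340504.33 m^3

35340504.33


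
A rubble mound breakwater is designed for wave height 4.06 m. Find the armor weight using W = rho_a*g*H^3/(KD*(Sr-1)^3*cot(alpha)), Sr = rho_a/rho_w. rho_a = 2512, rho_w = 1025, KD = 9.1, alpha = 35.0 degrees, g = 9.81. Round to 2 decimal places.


Sr = rho_a / rho_w = 2512 / 1025 = 2.450732
(Sr - 1) = 1.450732
(Sr - 1)^3 = 3.053243
cot(35.0) = 1 / tan(35.0) = 1 / 0.700208 = 1.428148
Numerator = 2512 * 9.81 * 4.06^3 = 1649175.0019
Denominator = 9.1 * 3.053243 * 1.428148 = 39.680389
W = 1649175.0019 / 39.680389
W = 41561.46 N

41561.46


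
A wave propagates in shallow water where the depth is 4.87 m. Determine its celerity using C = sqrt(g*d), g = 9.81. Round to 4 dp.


Using the shallow-water approximation:
C = sqrt(g * d) = sqrt(9.81 * 4.87)
C = sqrt(47.7747)
C = 6.9119 m/s

6.9119


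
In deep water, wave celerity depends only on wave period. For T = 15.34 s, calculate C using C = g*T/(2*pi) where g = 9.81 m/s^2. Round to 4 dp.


We use the deep-water celerity formula:
C = g * T / (2 * pi)
C = 9.81 * 15.34 / (2 * 3.14159...)
C = 150.485400 / 6.283185
C = 23.9505 m/s

23.9505


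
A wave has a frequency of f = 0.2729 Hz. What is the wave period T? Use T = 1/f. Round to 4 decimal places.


T = 1 / f
T = 1 / 0.2729
T = 3.6643 s

3.6643


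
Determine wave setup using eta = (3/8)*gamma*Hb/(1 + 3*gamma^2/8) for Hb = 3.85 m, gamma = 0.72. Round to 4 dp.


eta = (3/8) * gamma * Hb / (1 + 3*gamma^2/8)
Numerator = (3/8) * 0.72 * 3.85 = 1.039500
Denominator = 1 + 3*0.72^2/8 = 1 + 0.194400 = 1.194400
eta = 1.039500 / 1.194400
eta = 0.8703 m

0.8703


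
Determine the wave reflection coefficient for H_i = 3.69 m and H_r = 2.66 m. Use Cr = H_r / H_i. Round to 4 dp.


Cr = H_r / H_i
Cr = 2.66 / 3.69
Cr = 0.7209

0.7209


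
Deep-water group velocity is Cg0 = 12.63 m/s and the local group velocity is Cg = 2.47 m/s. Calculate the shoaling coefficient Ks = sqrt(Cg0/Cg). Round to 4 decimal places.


Ks = sqrt(Cg0 / Cg)
Ks = sqrt(12.63 / 2.47)
Ks = sqrt(5.1134)
Ks = 2.2613

2.2613


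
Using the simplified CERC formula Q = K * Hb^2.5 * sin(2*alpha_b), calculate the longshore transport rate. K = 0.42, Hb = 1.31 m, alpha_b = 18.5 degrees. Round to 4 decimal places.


Q = K * Hb^2.5 * sin(2 * alpha_b)
Hb^2.5 = 1.31^2.5 = 1.964166
sin(2 * 18.5) = sin(37.0) = 0.601815
Q = 0.42 * 1.964166 * 0.601815
Q = 0.4965 m^3/s

0.4965


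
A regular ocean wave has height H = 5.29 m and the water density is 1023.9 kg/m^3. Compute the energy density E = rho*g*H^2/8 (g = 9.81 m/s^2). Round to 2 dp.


E = (1/8) * rho * g * H^2
E = (1/8) * 1023.9 * 9.81 * 5.29^2
E = 0.125 * 1023.9 * 9.81 * 27.9841
E = 35135.64 J/m^2

35135.64


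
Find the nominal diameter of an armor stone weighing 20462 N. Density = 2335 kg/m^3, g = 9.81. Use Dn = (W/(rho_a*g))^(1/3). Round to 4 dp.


V = W / (rho_a * g)
V = 20462 / (2335 * 9.81)
V = 20462 / 22906.35
V = 0.893289 m^3
Dn = V^(1/3) = 0.893289^(1/3)
Dn = 0.9631 m

0.9631


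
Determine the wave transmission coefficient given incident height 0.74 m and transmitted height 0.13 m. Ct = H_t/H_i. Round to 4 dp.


Ct = H_t / H_i
Ct = 0.13 / 0.74
Ct = 0.1757

0.1757


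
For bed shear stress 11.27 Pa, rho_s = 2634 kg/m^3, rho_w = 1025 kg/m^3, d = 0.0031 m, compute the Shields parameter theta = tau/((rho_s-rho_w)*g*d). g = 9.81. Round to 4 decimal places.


theta = tau / ((rho_s - rho_w) * g * d)
rho_s - rho_w = 2634 - 1025 = 1609
Denominator = 1609 * 9.81 * 0.0031 = 48.931299
theta = 11.27 / 48.931299
theta = 0.2303

0.2303


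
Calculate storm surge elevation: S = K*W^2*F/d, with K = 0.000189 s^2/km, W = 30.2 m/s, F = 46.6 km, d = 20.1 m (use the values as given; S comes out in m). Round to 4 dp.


S = K * W^2 * F / d
W^2 = 30.2^2 = 912.04
S = 0.000189 * 912.04 * 46.6 / 20.1
Numerator = 0.000189 * 912.04 * 46.6 = 8.032701
S = 8.032701 / 20.1 = 0.3996 m

0.3996


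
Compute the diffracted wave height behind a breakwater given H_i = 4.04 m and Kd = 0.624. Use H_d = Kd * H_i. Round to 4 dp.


H_d = Kd * H_i
H_d = 0.624 * 4.04
H_d = 2.5210 m

2.5210


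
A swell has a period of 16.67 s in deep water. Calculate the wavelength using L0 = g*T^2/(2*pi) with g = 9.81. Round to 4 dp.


L0 = g * T^2 / (2 * pi)
L0 = 9.81 * 16.67^2 / (2 * pi)
L0 = 9.81 * 277.8889 / 6.28319
L0 = 2726.0901 / 6.28319
L0 = 433.8707 m

433.8707


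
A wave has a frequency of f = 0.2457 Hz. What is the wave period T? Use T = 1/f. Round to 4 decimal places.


T = 1 / f
T = 1 / 0.2457
T = 4.0700 s

4.0700


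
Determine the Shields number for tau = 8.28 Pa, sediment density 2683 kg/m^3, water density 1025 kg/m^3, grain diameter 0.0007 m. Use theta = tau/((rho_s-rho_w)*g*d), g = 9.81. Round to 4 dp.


theta = tau / ((rho_s - rho_w) * g * d)
rho_s - rho_w = 2683 - 1025 = 1658
Denominator = 1658 * 9.81 * 0.0007 = 11.385486
theta = 8.28 / 11.385486
theta = 0.7272

0.7272


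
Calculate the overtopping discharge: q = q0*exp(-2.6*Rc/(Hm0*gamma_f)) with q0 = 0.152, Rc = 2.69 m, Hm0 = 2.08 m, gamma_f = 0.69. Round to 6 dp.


q = q0 * exp(-2.6 * Rc / (Hm0 * gamma_f))
Exponent = -2.6 * 2.69 / (2.08 * 0.69)
= -2.6 * 2.69 / 1.4352
= -4.873188
exp(-4.873188) = 0.007649
q = 0.152 * 0.007649
q = 0.001163 m^3/s/m

0.001163


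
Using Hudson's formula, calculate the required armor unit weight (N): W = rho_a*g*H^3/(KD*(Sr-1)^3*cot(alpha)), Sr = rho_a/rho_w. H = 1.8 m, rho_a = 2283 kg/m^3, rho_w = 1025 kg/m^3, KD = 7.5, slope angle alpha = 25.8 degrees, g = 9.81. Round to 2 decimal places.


Sr = rho_a / rho_w = 2283 / 1025 = 2.227317
(Sr - 1) = 1.227317
(Sr - 1)^3 = 1.848717
cot(25.8) = 1 / tan(25.8) = 1 / 0.483419 = 2.068599
Numerator = 2283 * 9.81 * 1.8^3 = 130614.8134
Denominator = 7.5 * 1.848717 * 2.068599 = 28.681904
W = 130614.8134 / 28.681904
W = 4553.91 N

4553.91


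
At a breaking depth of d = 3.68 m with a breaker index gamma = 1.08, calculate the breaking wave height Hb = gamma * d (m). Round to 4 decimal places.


Hb = gamma * d
Hb = 1.08 * 3.68
Hb = 3.9744 m

3.9744


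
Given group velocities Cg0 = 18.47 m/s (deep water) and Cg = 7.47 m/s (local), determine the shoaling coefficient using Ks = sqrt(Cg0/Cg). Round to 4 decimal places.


Ks = sqrt(Cg0 / Cg)
Ks = sqrt(18.47 / 7.47)
Ks = sqrt(2.4726)
Ks = 1.5724

1.5724


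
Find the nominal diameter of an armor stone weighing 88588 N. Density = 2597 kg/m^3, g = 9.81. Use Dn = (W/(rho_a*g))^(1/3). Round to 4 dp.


V = W / (rho_a * g)
V = 88588 / (2597 * 9.81)
V = 88588 / 25476.57
V = 3.477234 m^3
Dn = V^(1/3) = 3.477234^(1/3)
Dn = 1.5150 m

1.5150


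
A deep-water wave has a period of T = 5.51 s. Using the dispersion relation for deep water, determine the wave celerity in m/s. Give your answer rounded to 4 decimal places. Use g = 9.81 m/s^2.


We use the deep-water celerity formula:
C = g * T / (2 * pi)
C = 9.81 * 5.51 / (2 * 3.14159...)
C = 54.053100 / 6.283185
C = 8.6028 m/s

8.6028


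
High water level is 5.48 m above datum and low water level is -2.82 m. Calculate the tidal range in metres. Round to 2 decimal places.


Tidal range = High water - Low water
Tidal range = 5.48 - (-2.82)
Tidal range = 8.30 m

8.30


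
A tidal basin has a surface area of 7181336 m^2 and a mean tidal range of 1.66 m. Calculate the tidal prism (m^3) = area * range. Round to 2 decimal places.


Tidal prism = Area * Tidal range
P = 7181336 * 1.66
P = 11921017.76 m^3

11921017.76


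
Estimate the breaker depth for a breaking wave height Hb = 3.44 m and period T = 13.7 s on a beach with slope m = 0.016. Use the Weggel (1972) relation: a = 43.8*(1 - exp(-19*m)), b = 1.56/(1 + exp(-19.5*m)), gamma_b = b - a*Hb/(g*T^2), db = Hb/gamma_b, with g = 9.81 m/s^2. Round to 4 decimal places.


a = 43.8 * (1 - exp(-19 * m))
exp(-19 * 0.016) = exp(-0.3040) = 0.737861
a = 43.8 * (1 - 0.737861) = 11.481694
b = 1.56 / (1 + exp(-19.5 * m))
exp(-19.5 * 0.016) = exp(-0.3120) = 0.731982
b = 1.56 / (1 + 0.731982) = 0.900702
Hb / (g * T^2) = 3.44 / (9.81 * 13.7^2) = 3.44 / 1841.2389 = 0.00186831
gamma_b = b - a * Hb/(g*T^2) = 0.900702 - 11.481694 * 0.00186831 = 0.879251
db = Hb / gamma_b = 3.44 / 0.879251
db = 3.9124 m

3.9124


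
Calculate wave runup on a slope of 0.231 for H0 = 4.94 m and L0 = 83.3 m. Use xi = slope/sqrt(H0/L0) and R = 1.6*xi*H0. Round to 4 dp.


xi = slope / sqrt(H0/L0)
H0/L0 = 4.94/83.3 = 0.059304
sqrt(0.059304) = 0.243524
xi = 0.231 / 0.243524 = 0.948574
R = 1.6 * xi * H0 = 1.6 * 0.948574 * 4.94
R = 7.4975 m

7.4975


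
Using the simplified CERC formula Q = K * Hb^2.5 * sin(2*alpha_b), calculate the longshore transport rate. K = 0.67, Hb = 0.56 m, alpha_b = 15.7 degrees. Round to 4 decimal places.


Q = K * Hb^2.5 * sin(2 * alpha_b)
Hb^2.5 = 0.56^2.5 = 0.234677
sin(2 * 15.7) = sin(31.4) = 0.521010
Q = 0.67 * 0.234677 * 0.521010
Q = 0.0819 m^3/s

0.0819


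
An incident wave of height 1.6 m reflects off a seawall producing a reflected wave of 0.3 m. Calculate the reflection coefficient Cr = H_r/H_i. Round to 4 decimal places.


Cr = H_r / H_i
Cr = 0.3 / 1.6
Cr = 0.1875

0.1875


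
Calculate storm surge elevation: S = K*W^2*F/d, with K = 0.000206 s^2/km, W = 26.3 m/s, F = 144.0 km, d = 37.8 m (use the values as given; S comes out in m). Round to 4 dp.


S = K * W^2 * F / d
W^2 = 26.3^2 = 691.69
S = 0.000206 * 691.69 * 144.0 / 37.8
Numerator = 0.000206 * 691.69 * 144.0 = 20.518292
S = 20.518292 / 37.8 = 0.5428 m

0.5428


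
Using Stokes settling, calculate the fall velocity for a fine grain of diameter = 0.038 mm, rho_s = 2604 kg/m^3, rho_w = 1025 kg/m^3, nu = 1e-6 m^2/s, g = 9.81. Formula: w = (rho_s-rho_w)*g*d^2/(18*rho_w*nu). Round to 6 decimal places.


w = (rho_s - rho_w) * g * d^2 / (18 * rho_w * nu)
d = 0.038 mm = 0.000038 m
rho_s - rho_w = 2604 - 1025 = 1579
Numerator = 1579 * 9.81 * (0.000038)^2 = 0.000022367546
Denominator = 18 * 1025 * 1e-6 = 0.018450
w = 0.001212 m/s

0.001212


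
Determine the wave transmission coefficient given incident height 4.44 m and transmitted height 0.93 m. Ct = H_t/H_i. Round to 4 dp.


Ct = H_t / H_i
Ct = 0.93 / 4.44
Ct = 0.2095

0.2095


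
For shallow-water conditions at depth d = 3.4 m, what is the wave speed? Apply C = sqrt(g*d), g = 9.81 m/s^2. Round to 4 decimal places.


Using the shallow-water approximation:
C = sqrt(g * d) = sqrt(9.81 * 3.4)
C = sqrt(33.3540)
C = 5.7753 m/s

5.7753


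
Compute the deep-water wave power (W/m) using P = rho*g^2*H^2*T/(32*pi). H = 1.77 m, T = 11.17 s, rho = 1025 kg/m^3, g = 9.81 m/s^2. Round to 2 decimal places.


P = rho * g^2 * H^2 * T / (32 * pi)
P = 1025 * 9.81^2 * 1.77^2 * 11.17 / (32 * pi)
P = 1025 * 96.2361 * 3.1329 * 11.17 / 100.53096
P = 34336.95 W/m

34336.95


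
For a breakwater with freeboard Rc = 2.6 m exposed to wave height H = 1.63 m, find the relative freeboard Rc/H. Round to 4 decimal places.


Relative freeboard = Rc / H
= 2.6 / 1.63
= 1.5951

1.5951


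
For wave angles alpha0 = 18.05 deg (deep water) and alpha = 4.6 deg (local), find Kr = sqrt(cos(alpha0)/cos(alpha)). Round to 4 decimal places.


Kr = sqrt(cos(alpha0) / cos(alpha))
cos(18.05) = 0.950786
cos(4.6) = 0.996779
Kr = sqrt(0.950786 / 0.996779)
Kr = sqrt(0.953859)
Kr = 0.9767

0.9767


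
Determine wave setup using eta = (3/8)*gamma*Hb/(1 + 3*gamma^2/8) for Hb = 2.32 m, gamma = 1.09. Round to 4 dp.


eta = (3/8) * gamma * Hb / (1 + 3*gamma^2/8)
Numerator = (3/8) * 1.09 * 2.32 = 0.948300
Denominator = 1 + 3*1.09^2/8 = 1 + 0.445538 = 1.445538
eta = 0.948300 / 1.445538
eta = 0.6560 m

0.6560


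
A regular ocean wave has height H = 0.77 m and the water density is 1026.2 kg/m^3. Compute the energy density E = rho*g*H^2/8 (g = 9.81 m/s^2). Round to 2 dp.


E = (1/8) * rho * g * H^2
E = (1/8) * 1026.2 * 9.81 * 0.77^2
E = 0.125 * 1026.2 * 9.81 * 0.5929
E = 746.09 J/m^2

746.09


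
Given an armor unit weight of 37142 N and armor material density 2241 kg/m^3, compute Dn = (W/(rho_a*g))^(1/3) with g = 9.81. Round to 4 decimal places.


V = W / (rho_a * g)
V = 37142 / (2241 * 9.81)
V = 37142 / 21984.21
V = 1.689485 m^3
Dn = V^(1/3) = 1.689485^(1/3)
Dn = 1.1910 m

1.1910


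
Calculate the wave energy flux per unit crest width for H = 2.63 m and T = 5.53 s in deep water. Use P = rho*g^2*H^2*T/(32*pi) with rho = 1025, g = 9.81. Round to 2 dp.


P = rho * g^2 * H^2 * T / (32 * pi)
P = 1025 * 9.81^2 * 2.63^2 * 5.53 / (32 * pi)
P = 1025 * 96.2361 * 6.9169 * 5.53 / 100.53096
P = 37531.74 W/m

37531.74


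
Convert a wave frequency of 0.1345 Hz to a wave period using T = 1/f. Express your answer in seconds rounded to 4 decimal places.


T = 1 / f
T = 1 / 0.1345
T = 7.4349 s

7.4349


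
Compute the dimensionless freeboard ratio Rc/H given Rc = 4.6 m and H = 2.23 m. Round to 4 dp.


Relative freeboard = Rc / H
= 4.6 / 2.23
= 2.0628

2.0628


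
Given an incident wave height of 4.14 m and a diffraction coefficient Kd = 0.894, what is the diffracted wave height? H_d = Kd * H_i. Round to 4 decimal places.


H_d = Kd * H_i
H_d = 0.894 * 4.14
H_d = 3.7012 m

3.7012


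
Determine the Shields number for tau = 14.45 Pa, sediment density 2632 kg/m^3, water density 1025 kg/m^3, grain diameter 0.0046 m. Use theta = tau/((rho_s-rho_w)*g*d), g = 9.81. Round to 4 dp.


theta = tau / ((rho_s - rho_w) * g * d)
rho_s - rho_w = 2632 - 1025 = 1607
Denominator = 1607 * 9.81 * 0.0046 = 72.517482
theta = 14.45 / 72.517482
theta = 0.1993

0.1993


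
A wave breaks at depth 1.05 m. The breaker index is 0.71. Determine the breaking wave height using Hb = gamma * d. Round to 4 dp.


Hb = gamma * d
Hb = 0.71 * 1.05
Hb = 0.7455 m

0.7455


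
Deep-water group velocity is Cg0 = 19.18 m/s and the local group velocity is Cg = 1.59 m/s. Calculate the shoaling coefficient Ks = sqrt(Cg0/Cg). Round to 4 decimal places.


Ks = sqrt(Cg0 / Cg)
Ks = sqrt(19.18 / 1.59)
Ks = sqrt(12.0629)
Ks = 3.4732

3.4732


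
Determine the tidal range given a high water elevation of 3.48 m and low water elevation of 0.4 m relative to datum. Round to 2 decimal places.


Tidal range = High water - Low water
Tidal range = 3.48 - (0.4)
Tidal range = 3.08 m

3.08


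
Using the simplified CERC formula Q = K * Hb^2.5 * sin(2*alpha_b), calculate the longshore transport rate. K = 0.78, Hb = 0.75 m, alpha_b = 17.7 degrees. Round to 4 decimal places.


Q = K * Hb^2.5 * sin(2 * alpha_b)
Hb^2.5 = 0.75^2.5 = 0.487139
sin(2 * 17.7) = sin(35.4) = 0.579281
Q = 0.78 * 0.487139 * 0.579281
Q = 0.2201 m^3/s

0.2201


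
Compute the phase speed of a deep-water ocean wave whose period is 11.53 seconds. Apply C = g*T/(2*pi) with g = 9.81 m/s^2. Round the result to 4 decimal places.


We use the deep-water celerity formula:
C = g * T / (2 * pi)
C = 9.81 * 11.53 / (2 * 3.14159...)
C = 113.109300 / 6.283185
C = 18.0019 m/s

18.0019


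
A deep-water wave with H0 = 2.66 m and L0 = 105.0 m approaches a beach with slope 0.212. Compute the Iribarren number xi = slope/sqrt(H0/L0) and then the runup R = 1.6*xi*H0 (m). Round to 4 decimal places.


xi = slope / sqrt(H0/L0)
H0/L0 = 2.66/105.0 = 0.025333
sqrt(0.025333) = 0.159164
xi = 0.212 / 0.159164 = 1.331955
R = 1.6 * xi * H0 = 1.6 * 1.331955 * 2.66
R = 5.6688 m

5.6688


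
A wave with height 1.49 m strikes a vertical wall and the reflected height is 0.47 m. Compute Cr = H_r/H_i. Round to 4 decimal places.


Cr = H_r / H_i
Cr = 0.47 / 1.49
Cr = 0.3154

0.3154


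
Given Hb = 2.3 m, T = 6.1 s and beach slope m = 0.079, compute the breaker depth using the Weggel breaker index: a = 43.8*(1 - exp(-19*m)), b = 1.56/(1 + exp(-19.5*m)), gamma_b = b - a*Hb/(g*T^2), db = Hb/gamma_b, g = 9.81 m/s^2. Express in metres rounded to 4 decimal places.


a = 43.8 * (1 - exp(-19 * m))
exp(-19 * 0.079) = exp(-1.5010) = 0.222907
a = 43.8 * (1 - 0.222907) = 34.036667
b = 1.56 / (1 + exp(-19.5 * m))
exp(-19.5 * 0.079) = exp(-1.5405) = 0.214274
b = 1.56 / (1 + 0.214274) = 1.284718
Hb / (g * T^2) = 2.3 / (9.81 * 6.1^2) = 2.3 / 365.0301 = 0.00630085
gamma_b = b - a * Hb/(g*T^2) = 1.284718 - 34.036667 * 0.00630085 = 1.070258
db = Hb / gamma_b = 2.3 / 1.070258
db = 2.1490 m

2.1490


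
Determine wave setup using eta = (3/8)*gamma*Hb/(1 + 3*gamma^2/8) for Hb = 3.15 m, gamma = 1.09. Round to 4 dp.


eta = (3/8) * gamma * Hb / (1 + 3*gamma^2/8)
Numerator = (3/8) * 1.09 * 3.15 = 1.287563
Denominator = 1 + 3*1.09^2/8 = 1 + 0.445538 = 1.445538
eta = 1.287563 / 1.445538
eta = 0.8907 m

0.8907


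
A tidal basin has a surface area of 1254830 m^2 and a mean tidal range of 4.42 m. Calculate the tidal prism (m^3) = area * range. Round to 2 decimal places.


Tidal prism = Area * Tidal range
P = 1254830 * 4.42
P = 5546348.60 m^3

5546348.60


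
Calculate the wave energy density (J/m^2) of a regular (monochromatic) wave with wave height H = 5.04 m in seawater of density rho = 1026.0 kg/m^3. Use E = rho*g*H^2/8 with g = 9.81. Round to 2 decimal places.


E = (1/8) * rho * g * H^2
E = (1/8) * 1026.0 * 9.81 * 5.04^2
E = 0.125 * 1026.0 * 9.81 * 25.4016
E = 31958.58 J/m^2

31958.58


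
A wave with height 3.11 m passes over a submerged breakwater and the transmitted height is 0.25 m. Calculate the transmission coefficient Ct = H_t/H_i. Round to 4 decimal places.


Ct = H_t / H_i
Ct = 0.25 / 3.11
Ct = 0.0804

0.0804


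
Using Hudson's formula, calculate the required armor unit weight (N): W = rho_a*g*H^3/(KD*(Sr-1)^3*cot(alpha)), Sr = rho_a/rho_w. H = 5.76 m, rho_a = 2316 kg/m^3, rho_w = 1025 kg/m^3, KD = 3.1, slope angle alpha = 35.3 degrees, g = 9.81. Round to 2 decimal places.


Sr = rho_a / rho_w = 2316 / 1025 = 2.259512
(Sr - 1) = 1.259512
(Sr - 1)^3 = 1.998054
cot(35.3) = 1 / tan(35.3) = 1 / 0.708039 = 1.412351
Numerator = 2316 * 9.81 * 5.76^3 = 4341851.9706
Denominator = 3.1 * 1.998054 * 1.412351 = 8.748052
W = 4341851.9706 / 8.748052
W = 496322.15 N

496322.15


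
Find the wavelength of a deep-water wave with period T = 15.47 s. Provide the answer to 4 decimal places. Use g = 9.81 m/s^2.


L0 = g * T^2 / (2 * pi)
L0 = 9.81 * 15.47^2 / (2 * pi)
L0 = 9.81 * 239.3209 / 6.28319
L0 = 2347.7380 / 6.28319
L0 = 373.6541 m

373.6541


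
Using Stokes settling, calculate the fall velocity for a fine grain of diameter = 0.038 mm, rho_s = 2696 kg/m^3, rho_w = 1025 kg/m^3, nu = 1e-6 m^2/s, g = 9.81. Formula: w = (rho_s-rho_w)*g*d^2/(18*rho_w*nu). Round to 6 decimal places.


w = (rho_s - rho_w) * g * d^2 / (18 * rho_w * nu)
d = 0.038 mm = 0.000038 m
rho_s - rho_w = 2696 - 1025 = 1671
Numerator = 1671 * 9.81 * (0.000038)^2 = 0.000023670784
Denominator = 18 * 1025 * 1e-6 = 0.018450
w = 0.001283 m/s

0.001283


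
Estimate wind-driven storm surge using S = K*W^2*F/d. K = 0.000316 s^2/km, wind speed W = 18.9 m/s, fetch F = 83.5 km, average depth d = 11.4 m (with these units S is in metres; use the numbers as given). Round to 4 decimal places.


S = K * W^2 * F / d
W^2 = 18.9^2 = 357.21
S = 0.000316 * 357.21 * 83.5 / 11.4
Numerator = 0.000316 * 357.21 * 83.5 = 9.425343
S = 9.425343 / 11.4 = 0.8268 m

0.8268


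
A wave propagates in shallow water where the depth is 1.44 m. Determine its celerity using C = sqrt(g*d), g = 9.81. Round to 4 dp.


Using the shallow-water approximation:
C = sqrt(g * d) = sqrt(9.81 * 1.44)
C = sqrt(14.1264)
C = 3.7585 m/s

3.7585


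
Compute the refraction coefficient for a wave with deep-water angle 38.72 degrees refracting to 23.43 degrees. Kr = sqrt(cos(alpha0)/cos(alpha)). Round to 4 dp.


Kr = sqrt(cos(alpha0) / cos(alpha))
cos(38.72) = 0.780212
cos(23.43) = 0.917547
Kr = sqrt(0.780212 / 0.917547)
Kr = sqrt(0.850324)
Kr = 0.9221

0.9221


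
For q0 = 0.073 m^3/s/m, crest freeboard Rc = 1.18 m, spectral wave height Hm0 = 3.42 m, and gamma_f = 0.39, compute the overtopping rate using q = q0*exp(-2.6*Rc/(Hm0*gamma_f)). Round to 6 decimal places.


q = q0 * exp(-2.6 * Rc / (Hm0 * gamma_f))
Exponent = -2.6 * 1.18 / (3.42 * 0.39)
= -2.6 * 1.18 / 1.3338
= -2.300195
exp(-2.300195) = 0.100239
q = 0.073 * 0.100239
q = 0.007317 m^3/s/m

0.007317


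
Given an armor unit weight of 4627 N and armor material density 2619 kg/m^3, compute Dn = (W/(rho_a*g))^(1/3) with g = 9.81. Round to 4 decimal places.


V = W / (rho_a * g)
V = 4627 / (2619 * 9.81)
V = 4627 / 25692.39
V = 0.180092 m^3
Dn = V^(1/3) = 0.180092^(1/3)
Dn = 0.5647 m

0.5647


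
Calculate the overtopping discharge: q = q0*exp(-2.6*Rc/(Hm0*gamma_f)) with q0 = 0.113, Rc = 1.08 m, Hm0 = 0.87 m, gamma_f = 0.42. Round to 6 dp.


q = q0 * exp(-2.6 * Rc / (Hm0 * gamma_f))
Exponent = -2.6 * 1.08 / (0.87 * 0.42)
= -2.6 * 1.08 / 0.3654
= -7.684729
exp(-7.684729) = 0.000460
q = 0.113 * 0.000460
q = 0.000052 m^3/s/m

0.000052


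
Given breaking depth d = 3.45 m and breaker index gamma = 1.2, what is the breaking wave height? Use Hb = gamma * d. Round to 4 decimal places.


Hb = gamma * d
Hb = 1.2 * 3.45
Hb = 4.1400 m

4.1400


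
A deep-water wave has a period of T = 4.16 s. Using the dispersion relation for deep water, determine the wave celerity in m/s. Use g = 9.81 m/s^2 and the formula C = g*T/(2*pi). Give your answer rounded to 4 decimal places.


We use the deep-water celerity formula:
C = g * T / (2 * pi)
C = 9.81 * 4.16 / (2 * 3.14159...)
C = 40.809600 / 6.283185
C = 6.4950 m/s

6.4950


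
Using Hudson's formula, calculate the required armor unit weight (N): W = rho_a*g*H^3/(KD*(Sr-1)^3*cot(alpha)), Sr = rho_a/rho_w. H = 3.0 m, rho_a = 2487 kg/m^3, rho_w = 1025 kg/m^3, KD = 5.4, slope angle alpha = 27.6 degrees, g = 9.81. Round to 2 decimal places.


Sr = rho_a / rho_w = 2487 / 1025 = 2.426341
(Sr - 1) = 1.426341
(Sr - 1)^3 = 2.901820
cot(27.6) = 1 / tan(27.6) = 1 / 0.522787 = 1.912824
Numerator = 2487 * 9.81 * 3.0^3 = 658731.6900
Denominator = 5.4 * 2.901820 * 1.912824 = 29.973620
W = 658731.6900 / 29.973620
W = 21977.05 N

21977.05


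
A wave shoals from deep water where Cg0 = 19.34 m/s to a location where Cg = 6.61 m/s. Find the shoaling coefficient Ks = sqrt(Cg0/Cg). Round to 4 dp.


Ks = sqrt(Cg0 / Cg)
Ks = sqrt(19.34 / 6.61)
Ks = sqrt(2.9259)
Ks = 1.7105

1.7105


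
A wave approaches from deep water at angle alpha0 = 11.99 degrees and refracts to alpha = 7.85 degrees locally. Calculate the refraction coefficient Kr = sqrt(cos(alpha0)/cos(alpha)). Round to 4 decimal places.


Kr = sqrt(cos(alpha0) / cos(alpha))
cos(11.99) = 0.978184
cos(7.85) = 0.990629
Kr = sqrt(0.978184 / 0.990629)
Kr = sqrt(0.987437)
Kr = 0.9937

0.9937


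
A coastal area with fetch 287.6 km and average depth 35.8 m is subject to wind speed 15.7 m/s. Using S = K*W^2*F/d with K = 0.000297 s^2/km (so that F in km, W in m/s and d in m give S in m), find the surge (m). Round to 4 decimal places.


S = K * W^2 * F / d
W^2 = 15.7^2 = 246.49
S = 0.000297 * 246.49 * 287.6 / 35.8
Numerator = 0.000297 * 246.49 * 287.6 = 21.054486
S = 21.054486 / 35.8 = 0.5881 m

0.5881


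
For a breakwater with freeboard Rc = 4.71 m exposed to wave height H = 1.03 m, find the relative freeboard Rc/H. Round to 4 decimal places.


Relative freeboard = Rc / H
= 4.71 / 1.03
= 4.5728

4.5728


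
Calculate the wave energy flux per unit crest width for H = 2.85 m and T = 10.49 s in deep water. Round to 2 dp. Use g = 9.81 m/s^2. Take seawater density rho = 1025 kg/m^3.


P = rho * g^2 * H^2 * T / (32 * pi)
P = 1025 * 9.81^2 * 2.85^2 * 10.49 / (32 * pi)
P = 1025 * 96.2361 * 8.1225 * 10.49 / 100.53096
P = 83604.03 W/m

83604.03


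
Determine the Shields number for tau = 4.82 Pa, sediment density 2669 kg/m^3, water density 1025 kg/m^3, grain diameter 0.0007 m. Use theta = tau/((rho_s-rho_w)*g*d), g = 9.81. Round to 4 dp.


theta = tau / ((rho_s - rho_w) * g * d)
rho_s - rho_w = 2669 - 1025 = 1644
Denominator = 1644 * 9.81 * 0.0007 = 11.289348
theta = 4.82 / 11.289348
theta = 0.4270

0.4270


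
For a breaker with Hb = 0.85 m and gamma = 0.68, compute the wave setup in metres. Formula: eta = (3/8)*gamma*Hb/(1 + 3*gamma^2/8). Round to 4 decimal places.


eta = (3/8) * gamma * Hb / (1 + 3*gamma^2/8)
Numerator = (3/8) * 0.68 * 0.85 = 0.216750
Denominator = 1 + 3*0.68^2/8 = 1 + 0.173400 = 1.173400
eta = 0.216750 / 1.173400
eta = 0.1847 m

0.1847


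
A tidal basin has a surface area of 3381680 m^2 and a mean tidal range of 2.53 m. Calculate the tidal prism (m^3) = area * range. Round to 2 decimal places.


Tidal prism = Area * Tidal range
P = 3381680 * 2.53
P = 8555650.40 m^3

8555650.40


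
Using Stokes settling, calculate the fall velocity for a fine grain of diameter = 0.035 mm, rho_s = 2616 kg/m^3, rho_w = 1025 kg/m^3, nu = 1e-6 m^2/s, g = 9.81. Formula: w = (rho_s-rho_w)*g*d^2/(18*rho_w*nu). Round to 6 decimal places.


w = (rho_s - rho_w) * g * d^2 / (18 * rho_w * nu)
d = 0.035 mm = 0.000035 m
rho_s - rho_w = 2616 - 1025 = 1591
Numerator = 1591 * 9.81 * (0.000035)^2 = 0.000019119445
Denominator = 18 * 1025 * 1e-6 = 0.018450
w = 0.001036 m/s

0.001036


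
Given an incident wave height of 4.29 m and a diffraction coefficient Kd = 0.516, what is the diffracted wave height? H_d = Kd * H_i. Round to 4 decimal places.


H_d = Kd * H_i
H_d = 0.516 * 4.29
H_d = 2.2136 m

2.2136


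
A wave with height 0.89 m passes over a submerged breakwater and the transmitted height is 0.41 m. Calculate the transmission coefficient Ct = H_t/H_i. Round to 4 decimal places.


Ct = H_t / H_i
Ct = 0.41 / 0.89
Ct = 0.4607

0.4607


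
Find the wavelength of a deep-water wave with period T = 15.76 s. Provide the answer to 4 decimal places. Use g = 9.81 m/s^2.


L0 = g * T^2 / (2 * pi)
L0 = 9.81 * 15.76^2 / (2 * pi)
L0 = 9.81 * 248.3776 / 6.28319
L0 = 2436.5843 / 6.28319
L0 = 387.7944 m

387.7944


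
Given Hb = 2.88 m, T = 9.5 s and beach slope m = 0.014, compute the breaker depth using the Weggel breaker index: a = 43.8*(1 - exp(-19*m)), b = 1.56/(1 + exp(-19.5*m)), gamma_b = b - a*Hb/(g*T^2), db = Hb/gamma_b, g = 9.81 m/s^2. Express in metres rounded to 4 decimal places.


a = 43.8 * (1 - exp(-19 * m))
exp(-19 * 0.014) = exp(-0.2660) = 0.766439
a = 43.8 * (1 - 0.766439) = 10.229966
b = 1.56 / (1 + exp(-19.5 * m))
exp(-19.5 * 0.014) = exp(-0.2730) = 0.761093
b = 1.56 / (1 + 0.761093) = 0.885814
Hb / (g * T^2) = 2.88 / (9.81 * 9.5^2) = 2.88 / 885.3525 = 0.00325294
gamma_b = b - a * Hb/(g*T^2) = 0.885814 - 10.229966 * 0.00325294 = 0.852536
db = Hb / gamma_b = 2.88 / 0.852536
db = 3.3782 m

3.3782


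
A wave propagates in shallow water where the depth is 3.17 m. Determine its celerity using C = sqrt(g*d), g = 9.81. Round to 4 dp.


Using the shallow-water approximation:
C = sqrt(g * d) = sqrt(9.81 * 3.17)
C = sqrt(31.0977)
C = 5.5765 m/s

5.5765


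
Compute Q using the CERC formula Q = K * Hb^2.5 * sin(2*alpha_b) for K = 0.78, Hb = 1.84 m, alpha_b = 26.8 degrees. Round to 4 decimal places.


Q = K * Hb^2.5 * sin(2 * alpha_b)
Hb^2.5 = 1.84^2.5 = 4.592451
sin(2 * 26.8) = sin(53.6) = 0.804894
Q = 0.78 * 4.592451 * 0.804894
Q = 2.8832 m^3/s

2.8832


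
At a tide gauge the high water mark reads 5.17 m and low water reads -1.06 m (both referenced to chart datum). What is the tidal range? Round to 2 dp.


Tidal range = High water - Low water
Tidal range = 5.17 - (-1.06)
Tidal range = 6.23 m

6.23


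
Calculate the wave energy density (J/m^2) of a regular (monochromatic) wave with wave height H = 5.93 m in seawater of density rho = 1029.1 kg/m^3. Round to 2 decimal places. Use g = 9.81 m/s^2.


E = (1/8) * rho * g * H^2
E = (1/8) * 1029.1 * 9.81 * 5.93^2
E = 0.125 * 1029.1 * 9.81 * 35.1649
E = 44375.78 J/m^2

44375.78


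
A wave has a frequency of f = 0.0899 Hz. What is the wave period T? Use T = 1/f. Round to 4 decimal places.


T = 1 / f
T = 1 / 0.0899
T = 11.1235 s

11.1235


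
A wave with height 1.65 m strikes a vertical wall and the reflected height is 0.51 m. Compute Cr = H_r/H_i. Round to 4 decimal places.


Cr = H_r / H_i
Cr = 0.51 / 1.65
Cr = 0.3091

0.3091


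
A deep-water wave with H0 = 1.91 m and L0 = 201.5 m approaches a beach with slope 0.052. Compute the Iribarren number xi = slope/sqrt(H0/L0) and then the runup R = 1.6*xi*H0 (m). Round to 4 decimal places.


xi = slope / sqrt(H0/L0)
H0/L0 = 1.91/201.5 = 0.009479
sqrt(0.009479) = 0.097360
xi = 0.052 / 0.097360 = 0.534102
R = 1.6 * xi * H0 = 1.6 * 0.534102 * 1.91
R = 1.6322 m

1.6322


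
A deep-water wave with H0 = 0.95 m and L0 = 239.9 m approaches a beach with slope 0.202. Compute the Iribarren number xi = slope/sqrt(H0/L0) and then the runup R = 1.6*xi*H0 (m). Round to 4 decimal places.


xi = slope / sqrt(H0/L0)
H0/L0 = 0.95/239.9 = 0.003960
sqrt(0.003960) = 0.062928
xi = 0.202 / 0.062928 = 3.209997
R = 1.6 * xi * H0 = 1.6 * 3.209997 * 0.95
R = 4.8792 m

4.8792


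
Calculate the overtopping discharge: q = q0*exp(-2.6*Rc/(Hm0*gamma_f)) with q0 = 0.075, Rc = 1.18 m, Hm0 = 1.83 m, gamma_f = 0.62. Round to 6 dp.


q = q0 * exp(-2.6 * Rc / (Hm0 * gamma_f))
Exponent = -2.6 * 1.18 / (1.83 * 0.62)
= -2.6 * 1.18 / 1.1346
= -2.704037
exp(-2.704037) = 0.066935
q = 0.075 * 0.066935
q = 0.005020 m^3/s/m

0.005020


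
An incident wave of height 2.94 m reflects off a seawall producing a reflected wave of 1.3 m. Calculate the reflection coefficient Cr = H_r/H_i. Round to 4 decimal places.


Cr = H_r / H_i
Cr = 1.3 / 2.94
Cr = 0.4422

0.4422


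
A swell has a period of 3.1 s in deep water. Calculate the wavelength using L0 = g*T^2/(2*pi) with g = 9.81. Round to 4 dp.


L0 = g * T^2 / (2 * pi)
L0 = 9.81 * 3.1^2 / (2 * pi)
L0 = 9.81 * 9.6100 / 6.28319
L0 = 94.2741 / 6.28319
L0 = 15.0042 m

15.0042


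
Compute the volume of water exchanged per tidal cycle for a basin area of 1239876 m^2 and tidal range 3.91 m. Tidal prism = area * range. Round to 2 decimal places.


Tidal prism = Area * Tidal range
P = 1239876 * 3.91
P = 4847915.16 m^3

4847915.16


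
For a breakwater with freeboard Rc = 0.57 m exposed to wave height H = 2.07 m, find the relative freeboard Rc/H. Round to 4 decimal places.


Relative freeboard = Rc / H
= 0.57 / 2.07
= 0.2754

0.2754


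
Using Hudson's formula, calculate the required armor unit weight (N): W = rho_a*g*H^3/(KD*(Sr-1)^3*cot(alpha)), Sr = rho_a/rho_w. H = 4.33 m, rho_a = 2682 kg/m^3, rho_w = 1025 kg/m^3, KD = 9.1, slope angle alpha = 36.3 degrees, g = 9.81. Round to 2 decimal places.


Sr = rho_a / rho_w = 2682 / 1025 = 2.616585
(Sr - 1) = 1.616585
(Sr - 1)^3 = 4.224701
cot(36.3) = 1 / tan(36.3) = 1 / 0.734573 = 1.361335
Numerator = 2682 * 9.81 * 4.33^3 = 2135951.9072
Denominator = 9.1 * 4.224701 * 1.361335 = 52.336219
W = 2135951.9072 / 52.336219
W = 40812.12 N

40812.12


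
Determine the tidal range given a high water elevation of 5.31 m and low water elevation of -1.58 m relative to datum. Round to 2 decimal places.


Tidal range = High water - Low water
Tidal range = 5.31 - (-1.58)
Tidal range = 6.89 m

6.89


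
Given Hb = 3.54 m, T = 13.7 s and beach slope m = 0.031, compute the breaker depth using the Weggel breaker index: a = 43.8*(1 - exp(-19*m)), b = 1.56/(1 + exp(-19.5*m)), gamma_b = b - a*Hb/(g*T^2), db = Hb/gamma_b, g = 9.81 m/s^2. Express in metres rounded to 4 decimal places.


a = 43.8 * (1 - exp(-19 * m))
exp(-19 * 0.031) = exp(-0.5890) = 0.554882
a = 43.8 * (1 - 0.554882) = 19.496173
b = 1.56 / (1 + exp(-19.5 * m))
exp(-19.5 * 0.031) = exp(-0.6045) = 0.546348
b = 1.56 / (1 + 0.546348) = 1.008829
Hb / (g * T^2) = 3.54 / (9.81 * 13.7^2) = 3.54 / 1841.2389 = 0.00192262
gamma_b = b - a * Hb/(g*T^2) = 1.008829 - 19.496173 * 0.00192262 = 0.971345
db = Hb / gamma_b = 3.54 / 0.971345
db = 3.6444 m

3.6444


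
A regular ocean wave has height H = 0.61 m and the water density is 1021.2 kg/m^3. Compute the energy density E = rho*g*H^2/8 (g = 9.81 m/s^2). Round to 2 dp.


E = (1/8) * rho * g * H^2
E = (1/8) * 1021.2 * 9.81 * 0.61^2
E = 0.125 * 1021.2 * 9.81 * 0.3721
E = 465.96 J/m^2

465.96


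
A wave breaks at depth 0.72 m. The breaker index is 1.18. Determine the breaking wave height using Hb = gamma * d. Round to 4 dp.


Hb = gamma * d
Hb = 1.18 * 0.72
Hb = 0.8496 m

0.8496


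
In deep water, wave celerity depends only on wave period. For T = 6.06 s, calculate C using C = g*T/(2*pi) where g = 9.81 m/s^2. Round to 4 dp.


We use the deep-water celerity formula:
C = g * T / (2 * pi)
C = 9.81 * 6.06 / (2 * 3.14159...)
C = 59.448600 / 6.283185
C = 9.4615 m/s

9.4615


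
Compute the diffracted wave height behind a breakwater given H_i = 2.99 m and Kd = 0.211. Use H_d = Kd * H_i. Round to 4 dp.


H_d = Kd * H_i
H_d = 0.211 * 2.99
H_d = 0.6309 m

0.6309


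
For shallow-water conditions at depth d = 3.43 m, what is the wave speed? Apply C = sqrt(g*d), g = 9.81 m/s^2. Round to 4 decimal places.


Using the shallow-water approximation:
C = sqrt(g * d) = sqrt(9.81 * 3.43)
C = sqrt(33.6483)
C = 5.8007 m/s

5.8007


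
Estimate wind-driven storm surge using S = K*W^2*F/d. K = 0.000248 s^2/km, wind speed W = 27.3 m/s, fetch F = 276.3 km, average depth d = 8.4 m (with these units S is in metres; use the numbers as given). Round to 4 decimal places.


S = K * W^2 * F / d
W^2 = 27.3^2 = 745.29
S = 0.000248 * 745.29 * 276.3 / 8.4
Numerator = 0.000248 * 745.29 * 276.3 = 51.069059
S = 51.069059 / 8.4 = 6.0796 m

6.0796


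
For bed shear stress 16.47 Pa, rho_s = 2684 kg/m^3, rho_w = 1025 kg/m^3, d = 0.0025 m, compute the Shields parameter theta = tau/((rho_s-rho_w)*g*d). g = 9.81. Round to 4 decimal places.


theta = tau / ((rho_s - rho_w) * g * d)
rho_s - rho_w = 2684 - 1025 = 1659
Denominator = 1659 * 9.81 * 0.0025 = 40.686975
theta = 16.47 / 40.686975
theta = 0.4048

0.4048


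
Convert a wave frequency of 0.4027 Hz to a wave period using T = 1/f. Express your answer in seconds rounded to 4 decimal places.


T = 1 / f
T = 1 / 0.4027
T = 2.4832 s

2.4832


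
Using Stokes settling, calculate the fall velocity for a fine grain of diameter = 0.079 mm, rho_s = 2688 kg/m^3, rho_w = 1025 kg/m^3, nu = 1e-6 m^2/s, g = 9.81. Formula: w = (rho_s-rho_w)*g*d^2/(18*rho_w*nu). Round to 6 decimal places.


w = (rho_s - rho_w) * g * d^2 / (18 * rho_w * nu)
d = 0.079 mm = 0.000079 m
rho_s - rho_w = 2688 - 1025 = 1663
Numerator = 1663 * 9.81 * (0.000079)^2 = 0.000101815861
Denominator = 18 * 1025 * 1e-6 = 0.018450
w = 0.005518 m/s

0.005518


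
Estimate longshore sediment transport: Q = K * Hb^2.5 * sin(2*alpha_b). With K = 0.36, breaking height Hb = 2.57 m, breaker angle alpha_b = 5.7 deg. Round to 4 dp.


Q = K * Hb^2.5 * sin(2 * alpha_b)
Hb^2.5 = 2.57^2.5 = 10.588460
sin(2 * 5.7) = sin(11.4) = 0.197657
Q = 0.36 * 10.588460 * 0.197657
Q = 0.7534 m^3/s

0.7534


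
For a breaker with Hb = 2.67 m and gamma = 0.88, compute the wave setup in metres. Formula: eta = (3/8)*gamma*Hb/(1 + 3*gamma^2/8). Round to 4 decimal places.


eta = (3/8) * gamma * Hb / (1 + 3*gamma^2/8)
Numerator = (3/8) * 0.88 * 2.67 = 0.881100
Denominator = 1 + 3*0.88^2/8 = 1 + 0.290400 = 1.290400
eta = 0.881100 / 1.290400
eta = 0.6828 m

0.6828
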